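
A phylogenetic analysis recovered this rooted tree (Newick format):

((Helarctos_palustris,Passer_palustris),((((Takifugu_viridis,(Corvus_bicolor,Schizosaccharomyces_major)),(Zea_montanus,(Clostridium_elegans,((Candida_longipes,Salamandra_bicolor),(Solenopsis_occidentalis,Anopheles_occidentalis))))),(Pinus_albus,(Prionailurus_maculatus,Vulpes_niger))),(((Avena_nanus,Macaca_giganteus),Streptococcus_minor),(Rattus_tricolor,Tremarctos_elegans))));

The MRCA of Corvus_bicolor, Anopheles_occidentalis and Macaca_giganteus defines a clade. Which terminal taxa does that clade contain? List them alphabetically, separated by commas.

Anopheles_occidentalis, Avena_nanus, Candida_longipes, Clostridium_elegans, Corvus_bicolor, Macaca_giganteus, Pinus_albus, Prionailurus_maculatus, Rattus_tricolor, Salamandra_bicolor, Schizosaccharomyces_major, Solenopsis_occidentalis, Streptococcus_minor, Takifugu_viridis, Tremarctos_elegans, Vulpes_niger, Zea_montanus

Tracing Corvus_bicolor: it sits inside (Corvus_bicolor,Schizosaccharomyces_major).
Tracing Anopheles_occidentalis: it sits inside (Solenopsis_occidentalis,Anopheles_occidentalis).
Tracing Macaca_giganteus: it sits inside (Avena_nanus,Macaca_giganteus).
The smallest clade enclosing all 3 is ((((Takifugu_viridis,(Corvus_bicolor,Schizosaccharomyces_major)),(Zea_montanus,(Clostridium_elegans,((Candida_longipes,Salamandra_bicolor),(Solenopsis_occidentalis,Anopheles_occidentalis))))),(Pinus_albus,(Prionailurus_maculatus,Vulpes_niger))),(((Avena_nanus,Macaca_giganteus),Streptococcus_minor),(Rattus_tricolor,Tremarctos_elegans))); the answer is its 17 terminal taxa in alphabetical order.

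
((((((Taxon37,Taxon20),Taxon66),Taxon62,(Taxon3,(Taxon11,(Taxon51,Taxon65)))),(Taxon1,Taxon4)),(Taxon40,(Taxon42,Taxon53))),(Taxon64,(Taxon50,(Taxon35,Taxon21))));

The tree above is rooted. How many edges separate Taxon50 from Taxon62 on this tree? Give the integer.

7

The MRCA of Taxon50 and Taxon62 is the root of the tree.
From Taxon50 up to that node: 3 branches. From Taxon62 up to the same node: 4 branches. Total: 3 + 4 = 7.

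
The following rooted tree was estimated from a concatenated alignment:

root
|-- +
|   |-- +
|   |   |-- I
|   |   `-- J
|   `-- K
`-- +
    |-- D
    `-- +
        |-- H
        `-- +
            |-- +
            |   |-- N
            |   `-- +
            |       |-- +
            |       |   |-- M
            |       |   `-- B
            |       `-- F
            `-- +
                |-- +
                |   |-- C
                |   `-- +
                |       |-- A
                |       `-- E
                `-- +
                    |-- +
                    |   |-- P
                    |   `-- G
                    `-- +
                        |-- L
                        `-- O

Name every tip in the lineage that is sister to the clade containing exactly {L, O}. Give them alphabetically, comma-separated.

The clade containing exactly {L, O} attaches to the tree at the node subtending ((P,G),(L,O)).
The other lineage descending from that same node — the sister group — is (P,G); its 2 tips in alphabetical order are the answer.

G, P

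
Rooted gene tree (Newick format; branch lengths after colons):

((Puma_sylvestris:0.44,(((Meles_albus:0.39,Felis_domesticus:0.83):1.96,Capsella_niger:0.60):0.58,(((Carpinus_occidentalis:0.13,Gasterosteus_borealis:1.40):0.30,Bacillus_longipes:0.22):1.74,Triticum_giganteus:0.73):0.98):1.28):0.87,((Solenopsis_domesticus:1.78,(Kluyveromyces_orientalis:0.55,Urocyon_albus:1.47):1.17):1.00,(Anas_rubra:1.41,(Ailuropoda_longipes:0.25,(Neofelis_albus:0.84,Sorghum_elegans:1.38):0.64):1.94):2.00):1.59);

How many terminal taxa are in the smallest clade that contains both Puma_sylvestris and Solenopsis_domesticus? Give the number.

15

The MRCA of Puma_sylvestris and Solenopsis_domesticus is the root, so the clade is the entire tree.
That clade contains 15 terminal taxa: Ailuropoda_longipes, Anas_rubra, Bacillus_longipes, Capsella_niger, Carpinus_occidentalis, Felis_domesticus, Gasterosteus_borealis, Kluyveromyces_orientalis, Meles_albus, Neofelis_albus, Puma_sylvestris, Solenopsis_domesticus, Sorghum_elegans, Triticum_giganteus, Urocyon_albus.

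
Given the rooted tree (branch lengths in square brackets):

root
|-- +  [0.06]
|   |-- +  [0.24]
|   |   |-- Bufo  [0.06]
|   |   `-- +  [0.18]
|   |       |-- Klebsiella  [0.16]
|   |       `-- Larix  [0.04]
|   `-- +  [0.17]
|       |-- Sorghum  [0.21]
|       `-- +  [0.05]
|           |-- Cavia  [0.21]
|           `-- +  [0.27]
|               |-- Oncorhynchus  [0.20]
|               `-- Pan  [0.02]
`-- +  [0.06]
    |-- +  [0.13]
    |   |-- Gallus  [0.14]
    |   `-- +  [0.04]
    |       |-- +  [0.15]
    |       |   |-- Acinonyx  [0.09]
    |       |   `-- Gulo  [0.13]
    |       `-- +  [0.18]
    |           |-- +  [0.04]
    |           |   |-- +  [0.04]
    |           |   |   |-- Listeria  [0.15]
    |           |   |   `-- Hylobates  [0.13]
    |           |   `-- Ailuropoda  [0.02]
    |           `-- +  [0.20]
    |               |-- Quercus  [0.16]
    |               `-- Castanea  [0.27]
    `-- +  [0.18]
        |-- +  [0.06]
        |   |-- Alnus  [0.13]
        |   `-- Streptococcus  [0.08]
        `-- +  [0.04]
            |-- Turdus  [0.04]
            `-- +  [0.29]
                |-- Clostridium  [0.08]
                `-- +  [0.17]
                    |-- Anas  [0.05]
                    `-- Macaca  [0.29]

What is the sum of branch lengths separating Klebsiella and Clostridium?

1.29

The path runs Klebsiella → … → MRCA → … → Clostridium; the MRCA is the root of the tree.
Branch lengths along that path: 0.16 + 0.18 + 0.24 + 0.06 + 0.06 + 0.18 + 0.04 + 0.29 + 0.08 = 1.29.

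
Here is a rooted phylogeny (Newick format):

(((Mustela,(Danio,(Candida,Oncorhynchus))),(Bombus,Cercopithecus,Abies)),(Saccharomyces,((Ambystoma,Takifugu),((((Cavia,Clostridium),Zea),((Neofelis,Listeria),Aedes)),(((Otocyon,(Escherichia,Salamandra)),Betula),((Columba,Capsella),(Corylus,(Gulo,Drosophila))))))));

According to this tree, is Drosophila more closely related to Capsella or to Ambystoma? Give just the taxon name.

Capsella

The MRCA of Drosophila and Capsella subtends ((Columba,Capsella),(Corylus,(Gulo,Drosophila))) (5 taxa).
The MRCA of Drosophila and Ambystoma subtends ((Ambystoma,Takifugu),((((Cavia,Clostridium),Zea),((Neofelis,Listeria),Aedes)),(((Otocyon,(Escherichia,Salamandra)),Betula),((Columba,Capsella),(Corylus,(Gulo,Drosophila)))))) (17 taxa).
The first is nested inside the second, so Drosophila shares a more recent common ancestor with Capsella.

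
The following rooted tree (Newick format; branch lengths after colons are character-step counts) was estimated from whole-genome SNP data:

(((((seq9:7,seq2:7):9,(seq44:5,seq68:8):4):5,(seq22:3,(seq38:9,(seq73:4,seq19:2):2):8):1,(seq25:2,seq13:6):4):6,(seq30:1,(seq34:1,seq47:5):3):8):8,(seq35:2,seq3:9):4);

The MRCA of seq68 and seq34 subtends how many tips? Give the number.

13

The MRCA of seq68 and seq34 is the node subtending ((((seq9,seq2),(seq44,seq68)),(seq22,(seq38,(seq73,seq19))),(seq25,seq13)),(seq30,(seq34,seq47))).
That clade contains 13 terminal taxa: seq13, seq19, seq2, seq22, seq25, seq30, seq34, seq38, seq44, seq47, seq68, seq73, seq9.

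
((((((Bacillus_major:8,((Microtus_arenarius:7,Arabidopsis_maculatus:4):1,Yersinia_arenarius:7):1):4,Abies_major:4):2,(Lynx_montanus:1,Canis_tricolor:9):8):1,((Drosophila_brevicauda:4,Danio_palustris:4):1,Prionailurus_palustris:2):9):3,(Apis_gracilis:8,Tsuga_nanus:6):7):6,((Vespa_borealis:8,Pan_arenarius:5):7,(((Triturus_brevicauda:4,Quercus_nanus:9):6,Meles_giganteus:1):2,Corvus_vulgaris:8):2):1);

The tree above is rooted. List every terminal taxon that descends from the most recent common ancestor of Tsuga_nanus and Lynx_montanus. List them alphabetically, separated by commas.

Abies_major, Apis_gracilis, Arabidopsis_maculatus, Bacillus_major, Canis_tricolor, Danio_palustris, Drosophila_brevicauda, Lynx_montanus, Microtus_arenarius, Prionailurus_palustris, Tsuga_nanus, Yersinia_arenarius

Tracing Tsuga_nanus: it sits inside (Apis_gracilis,Tsuga_nanus).
Tracing Lynx_montanus: it sits inside (Lynx_montanus,Canis_tricolor).
The smallest clade enclosing both is (((((Bacillus_major,((Microtus_arenarius,Arabidopsis_maculatus),Yersinia_arenarius)),Abies_major),(Lynx_montanus,Canis_tricolor)),((Drosophila_brevicauda,Danio_palustris),Prionailurus_palustris)),(Apis_gracilis,Tsuga_nanus)); the answer is its 12 terminal taxa in alphabetical order.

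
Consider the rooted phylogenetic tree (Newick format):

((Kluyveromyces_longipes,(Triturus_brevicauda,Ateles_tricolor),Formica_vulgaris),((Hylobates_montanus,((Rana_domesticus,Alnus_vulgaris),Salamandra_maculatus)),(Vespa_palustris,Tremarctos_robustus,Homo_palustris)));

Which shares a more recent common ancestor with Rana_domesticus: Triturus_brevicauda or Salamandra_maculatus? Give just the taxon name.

The MRCA of Rana_domesticus and Salamandra_maculatus subtends ((Rana_domesticus,Alnus_vulgaris),Salamandra_maculatus) (3 taxa).
The MRCA of Rana_domesticus and Triturus_brevicauda is the root, subtending the entire tree (11 taxa).
The first is nested inside the second, so Rana_domesticus shares a more recent common ancestor with Salamandra_maculatus.

Salamandra_maculatus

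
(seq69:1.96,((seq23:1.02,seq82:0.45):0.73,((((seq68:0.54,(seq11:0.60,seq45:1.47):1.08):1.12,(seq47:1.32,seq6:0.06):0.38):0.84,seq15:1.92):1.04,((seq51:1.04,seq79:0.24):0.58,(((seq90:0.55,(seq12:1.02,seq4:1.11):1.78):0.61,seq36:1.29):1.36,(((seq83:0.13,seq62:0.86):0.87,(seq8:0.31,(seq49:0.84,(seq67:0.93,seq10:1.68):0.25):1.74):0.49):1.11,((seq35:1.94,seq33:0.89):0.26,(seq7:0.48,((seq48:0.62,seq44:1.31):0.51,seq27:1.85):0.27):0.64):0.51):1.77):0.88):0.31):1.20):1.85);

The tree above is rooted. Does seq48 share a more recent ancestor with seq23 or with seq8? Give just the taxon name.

The MRCA of seq48 and seq8 subtends (((seq83,seq62),(seq8,(seq49,(seq67,seq10)))),((seq35,seq33),(seq7,((seq48,seq44),seq27)))) (12 taxa).
The MRCA of seq48 and seq23 subtends ((seq23,seq82),((((seq68,(seq11,seq45)),(seq47,seq6)),seq15),((seq51,seq79),(((seq90,(seq12,seq4)),seq36),(((seq83,seq62),(seq8,(seq49,(seq67,seq10)))),((seq35,seq33),(seq7,((seq48,seq44),seq27)))))))) (26 taxa).
The first is nested inside the second, so seq48 shares a more recent common ancestor with seq8.

seq8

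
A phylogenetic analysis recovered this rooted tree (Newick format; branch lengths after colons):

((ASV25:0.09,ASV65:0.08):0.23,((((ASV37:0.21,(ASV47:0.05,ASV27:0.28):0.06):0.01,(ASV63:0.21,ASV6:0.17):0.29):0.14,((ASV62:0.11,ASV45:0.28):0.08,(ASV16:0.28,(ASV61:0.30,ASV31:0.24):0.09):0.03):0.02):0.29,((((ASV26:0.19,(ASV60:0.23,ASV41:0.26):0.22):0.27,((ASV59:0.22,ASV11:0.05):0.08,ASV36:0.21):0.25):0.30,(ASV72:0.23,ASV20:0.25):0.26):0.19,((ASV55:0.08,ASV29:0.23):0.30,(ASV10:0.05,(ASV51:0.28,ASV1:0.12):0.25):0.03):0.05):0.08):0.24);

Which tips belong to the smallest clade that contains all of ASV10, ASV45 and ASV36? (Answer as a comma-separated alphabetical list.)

ASV1, ASV10, ASV11, ASV16, ASV20, ASV26, ASV27, ASV29, ASV31, ASV36, ASV37, ASV41, ASV45, ASV47, ASV51, ASV55, ASV59, ASV6, ASV60, ASV61, ASV62, ASV63, ASV72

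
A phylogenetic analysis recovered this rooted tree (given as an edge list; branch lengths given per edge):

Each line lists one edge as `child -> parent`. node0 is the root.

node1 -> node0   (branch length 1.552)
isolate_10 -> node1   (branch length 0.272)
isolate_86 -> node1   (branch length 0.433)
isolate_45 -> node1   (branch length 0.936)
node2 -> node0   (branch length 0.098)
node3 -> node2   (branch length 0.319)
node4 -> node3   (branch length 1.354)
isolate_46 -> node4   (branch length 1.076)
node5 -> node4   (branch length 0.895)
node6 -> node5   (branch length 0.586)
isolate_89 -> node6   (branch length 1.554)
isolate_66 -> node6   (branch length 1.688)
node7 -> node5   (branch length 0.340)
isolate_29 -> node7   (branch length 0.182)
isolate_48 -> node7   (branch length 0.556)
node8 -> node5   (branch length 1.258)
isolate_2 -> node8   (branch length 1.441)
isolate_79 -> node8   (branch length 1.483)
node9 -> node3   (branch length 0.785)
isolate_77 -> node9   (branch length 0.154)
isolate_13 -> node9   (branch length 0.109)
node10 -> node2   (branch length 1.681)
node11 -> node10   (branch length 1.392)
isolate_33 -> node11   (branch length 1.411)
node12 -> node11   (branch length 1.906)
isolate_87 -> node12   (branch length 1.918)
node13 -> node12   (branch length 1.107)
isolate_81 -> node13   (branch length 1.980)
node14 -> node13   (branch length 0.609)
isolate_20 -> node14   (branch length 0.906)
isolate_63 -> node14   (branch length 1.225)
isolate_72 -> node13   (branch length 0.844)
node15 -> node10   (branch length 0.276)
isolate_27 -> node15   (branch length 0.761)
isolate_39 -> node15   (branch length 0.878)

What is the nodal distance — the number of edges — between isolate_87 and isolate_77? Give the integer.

7

The MRCA of isolate_87 and isolate_77 is the node subtending (((isolate_46,((isolate_89,isolate_66),(isolate_29,isolate_48),(isolate_2,isolate_79))),(isolate_77,isolate_13)),((isolate_33,(isolate_87,(isolate_81,(isolate_20,isolate_63),isolate_72))),(isolate_27,isolate_39))).
From isolate_87 up to that node: 4 branches. From isolate_77 up to the same node: 3 branches. Total: 4 + 3 = 7.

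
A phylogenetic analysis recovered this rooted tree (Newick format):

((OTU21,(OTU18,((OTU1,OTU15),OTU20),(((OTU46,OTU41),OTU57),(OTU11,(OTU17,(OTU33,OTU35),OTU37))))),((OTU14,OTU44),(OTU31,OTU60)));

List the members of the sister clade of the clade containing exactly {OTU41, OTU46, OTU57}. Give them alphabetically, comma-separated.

The clade containing exactly {OTU41, OTU46, OTU57} attaches to the tree at the node subtending (((OTU46,OTU41),OTU57),(OTU11,(OTU17,(OTU33,OTU35),OTU37))).
The other lineage descending from that same node — the sister group — is (OTU11,(OTU17,(OTU33,OTU35),OTU37)); its 5 tips in alphabetical order are the answer.

OTU11, OTU17, OTU33, OTU35, OTU37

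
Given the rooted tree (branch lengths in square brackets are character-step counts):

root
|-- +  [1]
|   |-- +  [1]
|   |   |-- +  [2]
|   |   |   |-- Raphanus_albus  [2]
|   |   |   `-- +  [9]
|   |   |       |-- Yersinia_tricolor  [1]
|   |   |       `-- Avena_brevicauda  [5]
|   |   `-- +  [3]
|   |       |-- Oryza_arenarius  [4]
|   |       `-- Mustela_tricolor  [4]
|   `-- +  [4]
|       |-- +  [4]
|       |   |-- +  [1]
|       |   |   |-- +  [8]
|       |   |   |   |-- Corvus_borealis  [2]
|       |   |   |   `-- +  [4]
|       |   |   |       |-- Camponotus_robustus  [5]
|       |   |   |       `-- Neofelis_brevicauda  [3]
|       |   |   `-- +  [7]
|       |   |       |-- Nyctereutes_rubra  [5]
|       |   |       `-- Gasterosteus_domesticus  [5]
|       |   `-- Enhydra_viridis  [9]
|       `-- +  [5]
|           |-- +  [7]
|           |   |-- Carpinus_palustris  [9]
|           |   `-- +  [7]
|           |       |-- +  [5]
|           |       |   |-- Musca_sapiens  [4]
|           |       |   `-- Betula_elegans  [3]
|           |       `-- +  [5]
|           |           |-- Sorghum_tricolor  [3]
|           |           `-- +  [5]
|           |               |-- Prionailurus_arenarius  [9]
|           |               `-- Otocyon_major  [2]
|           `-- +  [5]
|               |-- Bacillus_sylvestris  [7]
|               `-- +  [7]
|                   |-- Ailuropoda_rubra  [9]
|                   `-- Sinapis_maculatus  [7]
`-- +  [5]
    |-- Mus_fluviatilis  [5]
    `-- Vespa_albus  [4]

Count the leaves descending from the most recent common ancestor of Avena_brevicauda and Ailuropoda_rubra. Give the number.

The MRCA of Avena_brevicauda and Ailuropoda_rubra is the node subtending (((Raphanus_albus,(Yersinia_tricolor,Avena_brevicauda)),(Oryza_arenarius,Mustela_tricolor)),((((Corvus_borealis,(Camponotus_robustus,Neofelis_brevicauda)),(Nyctereutes_rubra,Gasterosteus_domesticus)),Enhydra_viridis),((Carpinus_palustris,((Musca_sapiens,Betula_elegans),(Sorghum_tricolor,(Prionailurus_arenarius,Otocyon_major)))),(Bacillus_sylvestris,(Ailuropoda_rubra,Sinapis_maculatus))))).
That clade contains 20 terminal taxa: Ailuropoda_rubra, Avena_brevicauda, Bacillus_sylvestris, Betula_elegans, Camponotus_robustus, Carpinus_palustris, Corvus_borealis, Enhydra_viridis, Gasterosteus_domesticus, Musca_sapiens, Mustela_tricolor, Neofelis_brevicauda, Nyctereutes_rubra, Oryza_arenarius, Otocyon_major, Prionailurus_arenarius, Raphanus_albus, Sinapis_maculatus, Sorghum_tricolor, Yersinia_tricolor.

20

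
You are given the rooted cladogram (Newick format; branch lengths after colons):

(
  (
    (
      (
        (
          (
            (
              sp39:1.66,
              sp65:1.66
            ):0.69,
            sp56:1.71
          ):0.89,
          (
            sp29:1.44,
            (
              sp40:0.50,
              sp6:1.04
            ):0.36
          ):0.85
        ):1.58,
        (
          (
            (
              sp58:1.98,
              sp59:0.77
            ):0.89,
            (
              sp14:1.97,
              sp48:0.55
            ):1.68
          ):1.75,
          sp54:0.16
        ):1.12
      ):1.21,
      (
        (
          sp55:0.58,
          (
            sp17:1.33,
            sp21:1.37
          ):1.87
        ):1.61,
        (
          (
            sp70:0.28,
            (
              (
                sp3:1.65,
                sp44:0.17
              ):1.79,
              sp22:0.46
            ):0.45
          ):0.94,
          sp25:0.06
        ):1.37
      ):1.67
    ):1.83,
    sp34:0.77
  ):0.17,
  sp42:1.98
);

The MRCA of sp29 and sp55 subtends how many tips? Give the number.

19

The MRCA of sp29 and sp55 is the node subtending (((((sp39,sp65),sp56),(sp29,(sp40,sp6))),(((sp58,sp59),(sp14,sp48)),sp54)),((sp55,(sp17,sp21)),((sp70,((sp3,sp44),sp22)),sp25))).
That clade contains 19 terminal taxa: sp14, sp17, sp21, sp22, sp25, sp29, sp3, sp39, sp40, sp44, sp48, sp54, sp55, sp56, sp58, sp59, sp6, sp65, sp70.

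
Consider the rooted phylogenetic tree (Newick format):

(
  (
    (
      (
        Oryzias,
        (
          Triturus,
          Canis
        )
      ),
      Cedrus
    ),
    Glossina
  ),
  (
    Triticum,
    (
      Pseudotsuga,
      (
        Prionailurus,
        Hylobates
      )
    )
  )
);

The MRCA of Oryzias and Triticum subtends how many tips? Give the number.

The MRCA of Oryzias and Triticum is the root, so the clade is the entire tree.
That clade contains 9 terminal taxa: Canis, Cedrus, Glossina, Hylobates, Oryzias, Prionailurus, Pseudotsuga, Triticum, Triturus.

9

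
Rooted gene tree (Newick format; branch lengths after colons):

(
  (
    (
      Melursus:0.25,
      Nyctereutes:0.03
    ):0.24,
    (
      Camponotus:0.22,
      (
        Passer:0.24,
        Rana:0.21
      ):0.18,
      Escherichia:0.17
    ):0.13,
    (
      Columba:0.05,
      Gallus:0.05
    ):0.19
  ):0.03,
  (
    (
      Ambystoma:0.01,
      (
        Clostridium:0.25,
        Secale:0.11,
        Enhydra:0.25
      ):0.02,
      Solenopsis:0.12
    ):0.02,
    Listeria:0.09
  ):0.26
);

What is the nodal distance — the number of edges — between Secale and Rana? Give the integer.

The MRCA of Secale and Rana is the root of the tree.
From Secale up to that node: 4 branches. From Rana up to the same node: 4 branches. Total: 4 + 4 = 8.

8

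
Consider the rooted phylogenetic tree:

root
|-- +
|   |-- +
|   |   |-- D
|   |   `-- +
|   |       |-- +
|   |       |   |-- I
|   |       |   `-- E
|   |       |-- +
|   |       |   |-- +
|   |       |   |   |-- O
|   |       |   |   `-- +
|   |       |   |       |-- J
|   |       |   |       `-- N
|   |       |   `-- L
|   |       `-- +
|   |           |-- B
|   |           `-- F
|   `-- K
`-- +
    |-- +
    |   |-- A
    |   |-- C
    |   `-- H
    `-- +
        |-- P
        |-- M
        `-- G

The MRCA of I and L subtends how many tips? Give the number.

The MRCA of I and L is the node subtending ((I,E),((O,(J,N)),L),(B,F)).
That clade contains 8 terminal taxa: B, E, F, I, J, L, N, O.

8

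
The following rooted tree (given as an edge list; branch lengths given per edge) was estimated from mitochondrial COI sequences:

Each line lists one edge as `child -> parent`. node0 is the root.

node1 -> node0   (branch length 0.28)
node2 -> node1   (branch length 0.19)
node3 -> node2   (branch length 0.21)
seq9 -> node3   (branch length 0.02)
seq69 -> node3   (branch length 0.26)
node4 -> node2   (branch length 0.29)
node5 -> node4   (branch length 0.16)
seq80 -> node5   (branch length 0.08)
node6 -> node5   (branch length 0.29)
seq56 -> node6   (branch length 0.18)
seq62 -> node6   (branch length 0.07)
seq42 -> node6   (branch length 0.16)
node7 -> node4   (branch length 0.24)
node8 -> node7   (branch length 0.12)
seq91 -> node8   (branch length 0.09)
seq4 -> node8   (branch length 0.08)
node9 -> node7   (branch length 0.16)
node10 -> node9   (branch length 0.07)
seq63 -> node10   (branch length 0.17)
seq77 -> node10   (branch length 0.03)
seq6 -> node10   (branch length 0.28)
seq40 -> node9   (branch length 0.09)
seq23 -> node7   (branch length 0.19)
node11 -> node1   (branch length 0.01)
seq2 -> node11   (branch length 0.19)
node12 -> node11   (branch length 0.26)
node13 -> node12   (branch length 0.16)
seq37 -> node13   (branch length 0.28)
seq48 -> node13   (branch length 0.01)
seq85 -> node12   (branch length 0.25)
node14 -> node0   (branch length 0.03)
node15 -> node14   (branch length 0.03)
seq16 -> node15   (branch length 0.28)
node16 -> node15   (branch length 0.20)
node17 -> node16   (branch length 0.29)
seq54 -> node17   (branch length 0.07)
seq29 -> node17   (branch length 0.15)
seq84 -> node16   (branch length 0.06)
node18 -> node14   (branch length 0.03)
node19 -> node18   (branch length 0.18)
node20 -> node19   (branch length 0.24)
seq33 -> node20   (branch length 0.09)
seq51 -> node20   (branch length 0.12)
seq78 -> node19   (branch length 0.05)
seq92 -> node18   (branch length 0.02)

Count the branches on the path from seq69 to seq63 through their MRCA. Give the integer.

7

The MRCA of seq69 and seq63 is the node subtending ((seq9,seq69),((seq80,(seq56,seq62,seq42)),((seq91,seq4),((seq63,seq77,seq6),seq40),seq23))).
From seq69 up to that node: 2 branches. From seq63 up to the same node: 5 branches. Total: 2 + 5 = 7.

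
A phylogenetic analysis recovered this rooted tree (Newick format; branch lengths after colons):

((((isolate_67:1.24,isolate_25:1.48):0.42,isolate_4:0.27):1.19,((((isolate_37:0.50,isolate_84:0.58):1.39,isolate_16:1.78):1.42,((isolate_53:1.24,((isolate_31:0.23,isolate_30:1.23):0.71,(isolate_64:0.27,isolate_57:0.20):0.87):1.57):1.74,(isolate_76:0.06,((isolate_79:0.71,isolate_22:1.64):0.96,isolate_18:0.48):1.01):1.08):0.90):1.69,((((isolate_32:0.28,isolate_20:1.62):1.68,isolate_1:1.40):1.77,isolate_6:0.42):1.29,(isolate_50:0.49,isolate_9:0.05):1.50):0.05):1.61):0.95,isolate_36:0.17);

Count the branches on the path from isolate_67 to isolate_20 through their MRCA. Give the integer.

The MRCA of isolate_67 and isolate_20 is the node subtending (((isolate_67,isolate_25),isolate_4),((((isolate_37,isolate_84),isolate_16),((isolate_53,((isolate_31,isolate_30),(isolate_64,isolate_57))),(isolate_76,((isolate_79,isolate_22),isolate_18)))),((((isolate_32,isolate_20),isolate_1),isolate_6),(isolate_50,isolate_9)))).
From isolate_67 up to that node: 3 branches. From isolate_20 up to the same node: 6 branches. Total: 3 + 6 = 9.

9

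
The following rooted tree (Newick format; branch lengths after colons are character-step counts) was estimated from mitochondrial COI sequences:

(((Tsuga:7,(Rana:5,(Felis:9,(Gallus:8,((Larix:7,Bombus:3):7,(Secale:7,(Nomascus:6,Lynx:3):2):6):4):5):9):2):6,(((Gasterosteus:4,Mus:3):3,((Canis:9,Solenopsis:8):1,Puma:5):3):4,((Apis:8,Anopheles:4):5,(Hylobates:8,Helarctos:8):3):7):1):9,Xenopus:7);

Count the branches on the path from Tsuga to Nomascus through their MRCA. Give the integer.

8

The MRCA of Tsuga and Nomascus is the node subtending (Tsuga,(Rana,(Felis,(Gallus,((Larix,Bombus),(Secale,(Nomascus,Lynx))))))).
From Tsuga up to that node: 1 branch. From Nomascus up to the same node: 7 branches. Total: 1 + 7 = 8.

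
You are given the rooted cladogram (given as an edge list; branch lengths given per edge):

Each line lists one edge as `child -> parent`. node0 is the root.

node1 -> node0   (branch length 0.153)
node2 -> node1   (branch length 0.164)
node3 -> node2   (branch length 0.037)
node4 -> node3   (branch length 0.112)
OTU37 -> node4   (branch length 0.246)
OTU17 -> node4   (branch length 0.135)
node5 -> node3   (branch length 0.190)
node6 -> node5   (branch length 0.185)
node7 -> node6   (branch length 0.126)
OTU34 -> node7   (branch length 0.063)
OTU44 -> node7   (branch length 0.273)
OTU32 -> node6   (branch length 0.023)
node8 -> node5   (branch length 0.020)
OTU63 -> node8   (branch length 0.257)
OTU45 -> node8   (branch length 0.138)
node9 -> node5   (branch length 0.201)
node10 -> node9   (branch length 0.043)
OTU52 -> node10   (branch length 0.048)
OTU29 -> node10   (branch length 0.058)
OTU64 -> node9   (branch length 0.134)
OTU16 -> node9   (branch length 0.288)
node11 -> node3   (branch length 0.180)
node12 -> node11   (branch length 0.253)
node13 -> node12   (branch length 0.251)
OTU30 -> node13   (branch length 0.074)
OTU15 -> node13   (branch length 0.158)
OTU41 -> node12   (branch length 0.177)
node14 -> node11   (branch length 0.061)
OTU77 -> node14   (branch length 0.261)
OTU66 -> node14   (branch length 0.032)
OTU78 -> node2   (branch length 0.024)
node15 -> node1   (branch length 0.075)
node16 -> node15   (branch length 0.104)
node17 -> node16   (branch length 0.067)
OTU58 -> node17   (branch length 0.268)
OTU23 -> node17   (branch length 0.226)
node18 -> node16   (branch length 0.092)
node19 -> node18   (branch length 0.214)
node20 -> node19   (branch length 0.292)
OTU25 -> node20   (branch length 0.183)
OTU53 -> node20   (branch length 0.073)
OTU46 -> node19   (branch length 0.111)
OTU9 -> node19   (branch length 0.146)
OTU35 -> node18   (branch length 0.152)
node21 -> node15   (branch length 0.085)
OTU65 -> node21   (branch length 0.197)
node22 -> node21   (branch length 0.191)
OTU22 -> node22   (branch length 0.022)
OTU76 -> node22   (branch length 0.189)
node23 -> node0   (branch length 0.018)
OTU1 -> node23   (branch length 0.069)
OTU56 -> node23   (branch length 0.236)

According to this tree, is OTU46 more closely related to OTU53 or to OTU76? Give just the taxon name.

The MRCA of OTU46 and OTU53 subtends ((OTU25,OTU53),OTU46,OTU9) (4 taxa).
The MRCA of OTU46 and OTU76 subtends (((OTU58,OTU23),(((OTU25,OTU53),OTU46,OTU9),OTU35)),(OTU65,(OTU22,OTU76))) (10 taxa).
The first is nested inside the second, so OTU46 shares a more recent common ancestor with OTU53.

OTU53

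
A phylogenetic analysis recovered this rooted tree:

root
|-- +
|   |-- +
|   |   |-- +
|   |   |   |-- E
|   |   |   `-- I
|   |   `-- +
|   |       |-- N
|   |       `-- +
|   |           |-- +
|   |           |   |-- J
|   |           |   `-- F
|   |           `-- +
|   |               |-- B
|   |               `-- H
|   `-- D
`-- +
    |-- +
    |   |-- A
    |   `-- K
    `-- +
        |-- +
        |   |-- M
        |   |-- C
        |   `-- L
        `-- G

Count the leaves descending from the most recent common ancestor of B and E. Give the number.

The MRCA of B and E is the node subtending ((E,I),(N,((J,F),(B,H)))).
That clade contains 7 terminal taxa: B, E, F, H, I, J, N.

7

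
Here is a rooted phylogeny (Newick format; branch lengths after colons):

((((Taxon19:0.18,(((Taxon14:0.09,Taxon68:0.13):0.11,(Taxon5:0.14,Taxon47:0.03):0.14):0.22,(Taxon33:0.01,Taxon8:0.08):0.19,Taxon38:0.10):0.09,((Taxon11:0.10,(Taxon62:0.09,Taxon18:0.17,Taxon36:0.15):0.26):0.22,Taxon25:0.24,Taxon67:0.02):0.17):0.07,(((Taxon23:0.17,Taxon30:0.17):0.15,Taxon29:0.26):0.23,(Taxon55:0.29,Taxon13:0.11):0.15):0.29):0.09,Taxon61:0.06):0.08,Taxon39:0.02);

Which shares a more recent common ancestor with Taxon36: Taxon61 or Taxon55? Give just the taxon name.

The MRCA of Taxon36 and Taxon55 subtends ((Taxon19,(((Taxon14,Taxon68),(Taxon5,Taxon47)),(Taxon33,Taxon8),Taxon38),((Taxon11,(Taxon62,Taxon18,Taxon36)),Taxon25,Taxon67)),(((Taxon23,Taxon30),Taxon29),(Taxon55,Taxon13))) (19 taxa).
The MRCA of Taxon36 and Taxon61 subtends (((Taxon19,(((Taxon14,Taxon68),(Taxon5,Taxon47)),(Taxon33,Taxon8),Taxon38),((Taxon11,(Taxon62,Taxon18,Taxon36)),Taxon25,Taxon67)),(((Taxon23,Taxon30),Taxon29),(Taxon55,Taxon13))),Taxon61) (20 taxa).
The first is nested inside the second, so Taxon36 shares a more recent common ancestor with Taxon55.

Taxon55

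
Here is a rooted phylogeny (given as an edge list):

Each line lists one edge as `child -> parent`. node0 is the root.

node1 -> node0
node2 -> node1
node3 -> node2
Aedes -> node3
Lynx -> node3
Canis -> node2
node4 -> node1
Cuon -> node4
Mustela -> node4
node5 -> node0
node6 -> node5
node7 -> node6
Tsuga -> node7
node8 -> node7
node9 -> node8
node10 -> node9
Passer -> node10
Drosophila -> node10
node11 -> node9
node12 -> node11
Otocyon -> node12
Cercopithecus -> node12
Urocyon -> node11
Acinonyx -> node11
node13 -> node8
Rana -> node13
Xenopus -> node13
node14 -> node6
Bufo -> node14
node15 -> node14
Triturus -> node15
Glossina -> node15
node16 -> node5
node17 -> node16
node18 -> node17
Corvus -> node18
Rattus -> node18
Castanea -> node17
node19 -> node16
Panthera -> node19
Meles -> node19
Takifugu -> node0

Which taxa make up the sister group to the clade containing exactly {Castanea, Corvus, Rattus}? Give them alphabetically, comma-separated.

Meles, Panthera

The clade containing exactly {Castanea, Corvus, Rattus} attaches to the tree at the node subtending (((Corvus,Rattus),Castanea),(Panthera,Meles)).
The other lineage descending from that same node — the sister group — is (Panthera,Meles); its 2 tips in alphabetical order are the answer.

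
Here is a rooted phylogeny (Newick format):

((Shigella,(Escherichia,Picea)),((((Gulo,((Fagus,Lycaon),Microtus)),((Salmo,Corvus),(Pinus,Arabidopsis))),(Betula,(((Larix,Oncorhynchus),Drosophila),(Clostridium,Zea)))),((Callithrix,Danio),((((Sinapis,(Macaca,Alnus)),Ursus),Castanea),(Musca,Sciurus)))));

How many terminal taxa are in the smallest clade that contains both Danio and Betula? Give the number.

23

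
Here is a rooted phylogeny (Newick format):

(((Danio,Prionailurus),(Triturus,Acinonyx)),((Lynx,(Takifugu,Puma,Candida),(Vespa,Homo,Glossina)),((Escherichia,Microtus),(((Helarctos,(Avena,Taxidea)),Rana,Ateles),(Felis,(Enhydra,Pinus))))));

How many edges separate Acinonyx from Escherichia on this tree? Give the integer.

The MRCA of Acinonyx and Escherichia is the root of the tree.
From Acinonyx up to that node: 3 branches. From Escherichia up to the same node: 4 branches. Total: 3 + 4 = 7.

7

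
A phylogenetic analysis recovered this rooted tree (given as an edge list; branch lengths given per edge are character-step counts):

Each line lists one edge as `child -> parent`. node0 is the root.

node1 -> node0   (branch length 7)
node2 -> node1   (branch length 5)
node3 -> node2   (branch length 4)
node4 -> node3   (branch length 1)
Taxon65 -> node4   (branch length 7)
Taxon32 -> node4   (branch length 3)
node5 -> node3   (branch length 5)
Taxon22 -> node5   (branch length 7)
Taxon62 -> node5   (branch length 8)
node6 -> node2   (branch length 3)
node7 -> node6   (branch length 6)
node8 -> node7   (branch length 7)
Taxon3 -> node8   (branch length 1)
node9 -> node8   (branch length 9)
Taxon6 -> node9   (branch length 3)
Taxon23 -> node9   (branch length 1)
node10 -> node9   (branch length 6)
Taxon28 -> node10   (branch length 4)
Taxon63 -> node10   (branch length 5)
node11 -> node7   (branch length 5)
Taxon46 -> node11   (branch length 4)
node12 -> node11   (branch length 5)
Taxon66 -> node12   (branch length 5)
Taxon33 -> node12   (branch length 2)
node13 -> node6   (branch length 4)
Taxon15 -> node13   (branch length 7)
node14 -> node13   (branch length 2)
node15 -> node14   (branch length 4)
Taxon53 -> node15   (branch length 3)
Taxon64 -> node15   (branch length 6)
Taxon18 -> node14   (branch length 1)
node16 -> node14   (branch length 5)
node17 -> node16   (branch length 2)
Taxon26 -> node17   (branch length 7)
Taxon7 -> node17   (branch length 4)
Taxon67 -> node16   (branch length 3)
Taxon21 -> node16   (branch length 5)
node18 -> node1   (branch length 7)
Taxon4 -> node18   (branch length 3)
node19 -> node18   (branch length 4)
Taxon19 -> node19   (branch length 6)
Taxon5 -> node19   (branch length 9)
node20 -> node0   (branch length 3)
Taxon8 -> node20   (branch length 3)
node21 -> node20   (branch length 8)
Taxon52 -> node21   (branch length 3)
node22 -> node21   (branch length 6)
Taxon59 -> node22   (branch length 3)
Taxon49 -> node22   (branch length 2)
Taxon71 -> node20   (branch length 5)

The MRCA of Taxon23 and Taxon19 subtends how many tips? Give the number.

23

The MRCA of Taxon23 and Taxon19 is the node subtending ((((Taxon65,Taxon32),(Taxon22,Taxon62)),(((Taxon3,(Taxon6,Taxon23,(Taxon28,Taxon63))),(Taxon46,(Taxon66,Taxon33))),(Taxon15,((Taxon53,Taxon64),Taxon18,((Taxon26,Taxon7),Taxon67,Taxon21))))),(Taxon4,(Taxon19,Taxon5))).
That clade contains 23 terminal taxa: Taxon15, Taxon18, Taxon19, Taxon21, Taxon22, Taxon23, Taxon26, Taxon28, Taxon3, Taxon32, Taxon33, Taxon4, Taxon46, Taxon5, Taxon53, Taxon6, Taxon62, Taxon63, Taxon64, Taxon65, Taxon66, Taxon67, Taxon7.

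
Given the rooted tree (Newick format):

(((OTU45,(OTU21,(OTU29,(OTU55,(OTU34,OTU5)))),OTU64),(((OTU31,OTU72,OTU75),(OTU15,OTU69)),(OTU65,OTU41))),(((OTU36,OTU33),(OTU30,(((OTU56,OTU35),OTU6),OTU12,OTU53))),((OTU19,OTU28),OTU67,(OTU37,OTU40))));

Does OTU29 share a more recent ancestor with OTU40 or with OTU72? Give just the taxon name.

The MRCA of OTU29 and OTU72 subtends ((OTU45,(OTU21,(OTU29,(OTU55,(OTU34,OTU5)))),OTU64),(((OTU31,OTU72,OTU75),(OTU15,OTU69)),(OTU65,OTU41))) (14 taxa).
The MRCA of OTU29 and OTU40 is the root, subtending the entire tree (27 taxa).
The first is nested inside the second, so OTU29 shares a more recent common ancestor with OTU72.

OTU72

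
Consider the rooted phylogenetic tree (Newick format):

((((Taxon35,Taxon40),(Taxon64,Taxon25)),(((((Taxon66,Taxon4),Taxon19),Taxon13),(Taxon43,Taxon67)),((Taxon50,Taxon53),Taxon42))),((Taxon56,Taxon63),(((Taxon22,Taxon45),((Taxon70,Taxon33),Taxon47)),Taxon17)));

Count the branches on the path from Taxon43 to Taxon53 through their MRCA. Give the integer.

The MRCA of Taxon43 and Taxon53 is the node subtending (((((Taxon66,Taxon4),Taxon19),Taxon13),(Taxon43,Taxon67)),((Taxon50,Taxon53),Taxon42)).
From Taxon43 up to that node: 3 branches. From Taxon53 up to the same node: 3 branches. Total: 3 + 3 = 6.

6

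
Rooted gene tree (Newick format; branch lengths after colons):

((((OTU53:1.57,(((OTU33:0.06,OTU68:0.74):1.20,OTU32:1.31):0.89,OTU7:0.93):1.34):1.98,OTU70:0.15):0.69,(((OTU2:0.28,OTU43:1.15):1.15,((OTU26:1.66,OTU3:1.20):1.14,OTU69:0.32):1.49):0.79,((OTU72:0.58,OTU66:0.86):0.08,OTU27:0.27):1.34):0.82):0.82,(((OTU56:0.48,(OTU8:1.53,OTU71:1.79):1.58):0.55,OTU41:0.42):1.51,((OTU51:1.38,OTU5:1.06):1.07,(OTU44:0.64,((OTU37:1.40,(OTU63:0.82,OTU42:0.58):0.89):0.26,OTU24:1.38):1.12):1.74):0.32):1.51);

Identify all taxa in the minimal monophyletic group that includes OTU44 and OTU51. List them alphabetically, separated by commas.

OTU24, OTU37, OTU42, OTU44, OTU5, OTU51, OTU63

Tracing OTU44: it sits inside (OTU44,((OTU37,(OTU63,OTU42)),OTU24)).
Tracing OTU51: it sits inside (OTU51,OTU5).
The smallest clade enclosing both is ((OTU51,OTU5),(OTU44,((OTU37,(OTU63,OTU42)),OTU24))); the answer is its 7 terminal taxa in alphabetical order.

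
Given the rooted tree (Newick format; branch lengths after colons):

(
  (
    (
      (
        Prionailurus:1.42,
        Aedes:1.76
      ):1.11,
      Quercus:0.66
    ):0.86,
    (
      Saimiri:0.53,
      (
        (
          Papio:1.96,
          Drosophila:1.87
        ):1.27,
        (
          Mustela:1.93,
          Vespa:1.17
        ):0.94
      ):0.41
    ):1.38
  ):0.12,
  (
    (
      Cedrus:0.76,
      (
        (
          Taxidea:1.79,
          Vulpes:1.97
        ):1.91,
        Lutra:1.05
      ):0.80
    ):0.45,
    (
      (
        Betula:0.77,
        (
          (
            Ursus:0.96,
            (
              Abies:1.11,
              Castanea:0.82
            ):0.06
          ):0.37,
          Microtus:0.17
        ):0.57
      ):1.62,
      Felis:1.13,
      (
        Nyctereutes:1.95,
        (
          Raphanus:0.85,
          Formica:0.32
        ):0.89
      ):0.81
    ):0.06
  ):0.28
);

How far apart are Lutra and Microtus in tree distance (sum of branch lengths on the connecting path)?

The path runs Lutra → … → MRCA → … → Microtus; the MRCA is the node subtending ((Cedrus,((Taxidea,Vulpes),Lutra)),((Betula,((Ursus,(Abies,Castanea)),Microtus)),Felis,(Nyctereutes,(Raphanus,Formica)))).
Branch lengths along that path: 1.05 + 0.80 + 0.45 + 0.06 + 1.62 + 0.57 + 0.17 = 4.72.

4.72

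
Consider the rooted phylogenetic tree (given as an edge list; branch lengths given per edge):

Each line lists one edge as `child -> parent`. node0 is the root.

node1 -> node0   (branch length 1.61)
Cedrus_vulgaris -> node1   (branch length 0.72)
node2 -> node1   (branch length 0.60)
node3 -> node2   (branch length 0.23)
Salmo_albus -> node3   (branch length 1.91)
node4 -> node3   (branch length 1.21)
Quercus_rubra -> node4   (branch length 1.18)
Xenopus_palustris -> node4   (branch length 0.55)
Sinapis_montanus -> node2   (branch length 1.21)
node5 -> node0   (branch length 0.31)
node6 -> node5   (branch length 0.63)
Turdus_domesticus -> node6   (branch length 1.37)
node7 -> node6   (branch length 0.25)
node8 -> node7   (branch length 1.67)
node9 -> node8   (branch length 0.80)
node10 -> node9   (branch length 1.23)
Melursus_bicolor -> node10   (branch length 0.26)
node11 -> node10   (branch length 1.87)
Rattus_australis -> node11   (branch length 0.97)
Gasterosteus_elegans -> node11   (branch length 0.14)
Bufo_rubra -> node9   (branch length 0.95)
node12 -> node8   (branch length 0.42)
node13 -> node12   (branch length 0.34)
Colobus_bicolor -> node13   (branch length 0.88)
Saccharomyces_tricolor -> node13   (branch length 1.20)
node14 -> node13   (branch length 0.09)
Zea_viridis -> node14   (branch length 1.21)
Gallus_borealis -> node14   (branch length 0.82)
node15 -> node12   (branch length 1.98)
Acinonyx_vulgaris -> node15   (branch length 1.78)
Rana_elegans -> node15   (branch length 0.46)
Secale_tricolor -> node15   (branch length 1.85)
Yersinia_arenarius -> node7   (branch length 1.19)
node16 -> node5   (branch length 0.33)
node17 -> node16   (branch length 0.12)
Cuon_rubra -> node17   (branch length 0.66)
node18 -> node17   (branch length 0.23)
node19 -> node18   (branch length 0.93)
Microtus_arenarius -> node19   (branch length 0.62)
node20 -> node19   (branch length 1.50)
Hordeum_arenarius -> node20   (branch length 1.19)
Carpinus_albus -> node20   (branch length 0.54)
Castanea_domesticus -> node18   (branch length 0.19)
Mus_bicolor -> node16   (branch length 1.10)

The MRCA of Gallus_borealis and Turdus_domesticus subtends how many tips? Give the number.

The MRCA of Gallus_borealis and Turdus_domesticus is the node subtending (Turdus_domesticus,((((Melursus_bicolor,(Rattus_australis,Gasterosteus_elegans)),Bufo_rubra),((Colobus_bicolor,Saccharomyces_tricolor,(Zea_viridis,Gallus_borealis)),(Acinonyx_vulgaris,Rana_elegans,Secale_tricolor))),Yersinia_arenarius)).
That clade contains 13 terminal taxa: Acinonyx_vulgaris, Bufo_rubra, Colobus_bicolor, Gallus_borealis, Gasterosteus_elegans, Melursus_bicolor, Rana_elegans, Rattus_australis, Saccharomyces_tricolor, Secale_tricolor, Turdus_domesticus, Yersinia_arenarius, Zea_viridis.

13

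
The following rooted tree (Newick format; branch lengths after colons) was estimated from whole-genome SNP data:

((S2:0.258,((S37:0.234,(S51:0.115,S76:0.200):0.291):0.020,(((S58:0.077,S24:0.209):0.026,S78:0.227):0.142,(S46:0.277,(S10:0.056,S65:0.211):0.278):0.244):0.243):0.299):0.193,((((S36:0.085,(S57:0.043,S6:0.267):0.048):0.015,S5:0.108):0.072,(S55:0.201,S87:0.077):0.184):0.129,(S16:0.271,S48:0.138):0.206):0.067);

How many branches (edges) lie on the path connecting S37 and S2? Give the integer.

4

The MRCA of S37 and S2 is the node subtending (S2,((S37,(S51,S76)),(((S58,S24),S78),(S46,(S10,S65))))).
From S37 up to that node: 3 branches. From S2 up to the same node: 1 branch. Total: 3 + 1 = 4.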